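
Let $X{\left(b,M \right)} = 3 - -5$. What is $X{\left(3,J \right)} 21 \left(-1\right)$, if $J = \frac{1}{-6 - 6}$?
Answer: $-168$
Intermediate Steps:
$J = - \frac{1}{12}$ ($J = \frac{1}{-12} = - \frac{1}{12} \approx -0.083333$)
$X{\left(b,M \right)} = 8$ ($X{\left(b,M \right)} = 3 + 5 = 8$)
$X{\left(3,J \right)} 21 \left(-1\right) = 8 \cdot 21 \left(-1\right) = 168 \left(-1\right) = -168$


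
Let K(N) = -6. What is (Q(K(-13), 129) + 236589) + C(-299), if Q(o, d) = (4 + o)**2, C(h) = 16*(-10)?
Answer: 236433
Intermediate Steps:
C(h) = -160
(Q(K(-13), 129) + 236589) + C(-299) = ((4 - 6)**2 + 236589) - 160 = ((-2)**2 + 236589) - 160 = (4 + 236589) - 160 = 236593 - 160 = 236433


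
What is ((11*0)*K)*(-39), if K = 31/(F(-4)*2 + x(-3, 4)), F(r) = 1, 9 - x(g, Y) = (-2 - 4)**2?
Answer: 0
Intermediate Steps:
x(g, Y) = -27 (x(g, Y) = 9 - (-2 - 4)**2 = 9 - 1*(-6)**2 = 9 - 1*36 = 9 - 36 = -27)
K = -31/25 (K = 31/(1*2 - 27) = 31/(2 - 27) = 31/(-25) = 31*(-1/25) = -31/25 ≈ -1.2400)
((11*0)*K)*(-39) = ((11*0)*(-31/25))*(-39) = (0*(-31/25))*(-39) = 0*(-39) = 0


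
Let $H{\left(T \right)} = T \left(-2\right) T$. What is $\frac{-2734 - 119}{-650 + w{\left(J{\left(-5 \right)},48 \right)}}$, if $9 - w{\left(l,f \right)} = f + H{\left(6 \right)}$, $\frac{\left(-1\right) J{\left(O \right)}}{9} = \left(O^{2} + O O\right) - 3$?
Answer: $\frac{2853}{617} \approx 4.624$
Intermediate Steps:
$H{\left(T \right)} = - 2 T^{2}$ ($H{\left(T \right)} = - 2 T T = - 2 T^{2}$)
$J{\left(O \right)} = 27 - 18 O^{2}$ ($J{\left(O \right)} = - 9 \left(\left(O^{2} + O O\right) - 3\right) = - 9 \left(\left(O^{2} + O^{2}\right) - 3\right) = - 9 \left(2 O^{2} - 3\right) = - 9 \left(-3 + 2 O^{2}\right) = 27 - 18 O^{2}$)
$w{\left(l,f \right)} = 81 - f$ ($w{\left(l,f \right)} = 9 - \left(f - 2 \cdot 6^{2}\right) = 9 - \left(f - 72\right) = 9 - \left(-72 + f\right) = 81 - f$)
$\frac{-2734 - 119}{-650 + w{\left(J{\left(-5 \right)},48 \right)}} = \frac{-2734 - 119}{-650 + \left(81 - 48\right)} = - \frac{2853}{-650 + \left(81 - 48\right)} = - \frac{2853}{-650 + 33} = - \frac{2853}{-617} = \left(-2853\right) \left(- \frac{1}{617}\right) = \frac{2853}{617}$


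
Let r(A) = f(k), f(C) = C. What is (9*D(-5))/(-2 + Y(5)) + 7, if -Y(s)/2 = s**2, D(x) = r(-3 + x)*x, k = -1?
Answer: 319/52 ≈ 6.1346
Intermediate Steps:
r(A) = -1
D(x) = -x
Y(s) = -2*s**2
(9*D(-5))/(-2 + Y(5)) + 7 = (9*(-1*(-5)))/(-2 - 2*5**2) + 7 = (9*5)/(-2 - 2*25) + 7 = 45/(-2 - 50) + 7 = 45/(-52) + 7 = 45*(-1/52) + 7 = -45/52 + 7 = 319/52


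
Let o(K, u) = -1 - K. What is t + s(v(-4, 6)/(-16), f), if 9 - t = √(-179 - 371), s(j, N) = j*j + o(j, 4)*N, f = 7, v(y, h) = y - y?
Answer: 2 - 5*I*√22 ≈ 2.0 - 23.452*I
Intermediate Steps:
v(y, h) = 0
s(j, N) = j² + N*(-1 - j) (s(j, N) = j*j + (-1 - j)*N = j² + N*(-1 - j))
t = 9 - 5*I*√22 (t = 9 - √(-179 - 371) = 9 - √(-550) = 9 - 5*I*√22 ≈ 9.0 - 23.452*I)
t + s(v(-4, 6)/(-16), f) = (9 - 5*I*√22) + ((0/(-16))² - 1*7*(1 + 0/(-16))) = (9 - 5*I*√22) + ((0*(-1/16))² - 1*7*(1 + 0*(-1/16))) = (9 - 5*I*√22) + (0² - 1*7*(1 + 0)) = (9 - 5*I*√22) + (0 - 1*7*1) = (9 - 5*I*√22) + (0 - 7) = (9 - 5*I*√22) - 7 = 2 - 5*I*√22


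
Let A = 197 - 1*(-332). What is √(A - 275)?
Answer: √254 ≈ 15.937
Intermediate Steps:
A = 529 (A = 197 + 332 = 529)
√(A - 275) = √(529 - 275) = √254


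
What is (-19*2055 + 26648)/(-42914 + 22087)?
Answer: 12397/20827 ≈ 0.59524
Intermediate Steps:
(-19*2055 + 26648)/(-42914 + 22087) = (-39045 + 26648)/(-20827) = -12397*(-1/20827) = 12397/20827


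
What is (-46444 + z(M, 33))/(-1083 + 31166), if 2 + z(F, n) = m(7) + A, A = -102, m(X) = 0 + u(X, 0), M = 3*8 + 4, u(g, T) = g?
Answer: -46541/30083 ≈ -1.5471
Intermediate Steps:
M = 28 (M = 24 + 4 = 28)
m(X) = X (m(X) = 0 + X = X)
z(F, n) = -97 (z(F, n) = -2 + (7 - 102) = -2 - 95 = -97)
(-46444 + z(M, 33))/(-1083 + 31166) = (-46444 - 97)/(-1083 + 31166) = -46541/30083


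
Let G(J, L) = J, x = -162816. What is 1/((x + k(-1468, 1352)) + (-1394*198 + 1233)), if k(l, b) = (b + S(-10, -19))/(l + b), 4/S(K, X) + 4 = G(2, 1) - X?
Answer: -493/215740082 ≈ -2.2852e-6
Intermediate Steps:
S(K, X) = 4/(-2 - X) (S(K, X) = 4/(-4 + (2 - X)) = 4/(-2 - X))
k(l, b) = (4/17 + b)/(b + l) (k(l, b) = (b - 4/(2 - 19))/(l + b) = (b - 4/(-17))/(b + l) = (b - 4*(-1/17))/(b + l) = (b + 4/17)/(b + l) = (4/17 + b)/(b + l))
1/((x + k(-1468, 1352)) + (-1394*198 + 1233)) = 1/((-162816 + (4/17 + 1352)/(1352 - 1468)) + (-1394*198 + 1233)) = 1/((-162816 + (22988/17)/(-116)) + (-276012 + 1233)) = 1/((-162816 - 1/116*22988/17) - 274779) = 1/((-162816 - 5747/493) - 274779) = 1/(-80274035/493 - 274779) = 1/(-215740082/493) = -493/215740082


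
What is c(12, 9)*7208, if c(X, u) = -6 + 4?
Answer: -14416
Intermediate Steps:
c(X, u) = -2
c(12, 9)*7208 = -2*7208 = -14416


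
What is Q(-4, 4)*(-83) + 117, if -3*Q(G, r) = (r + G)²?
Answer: 117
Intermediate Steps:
Q(G, r) = -(G + r)²/3 (Q(G, r) = -(r + G)²/3 = -(G + r)²/3)
Q(-4, 4)*(-83) + 117 = -(-4 + 4)²/3*(-83) + 117 = -⅓*0²*(-83) + 117 = -⅓*0*(-83) + 117 = 0*(-83) + 117 = 0 + 117 = 117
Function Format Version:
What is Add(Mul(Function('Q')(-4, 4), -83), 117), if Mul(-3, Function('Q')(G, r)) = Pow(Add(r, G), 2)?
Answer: 117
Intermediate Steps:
Function('Q')(G, r) = Mul(Rational(-1, 3), Pow(Add(G, r), 2)) (Function('Q')(G, r) = Mul(Rational(-1, 3), Pow(Add(r, G), 2)) = Mul(Rational(-1, 3), Pow(Add(G, r), 2)))
Add(Mul(Function('Q')(-4, 4), -83), 117) = Add(Mul(Mul(Rational(-1, 3), Pow(Add(-4, 4), 2)), -83), 117) = Add(Mul(Mul(Rational(-1, 3), Pow(0, 2)), -83), 117) = Add(Mul(Mul(Rational(-1, 3), 0), -83), 117) = Add(Mul(0, -83), 117) = Add(0, 117) = 117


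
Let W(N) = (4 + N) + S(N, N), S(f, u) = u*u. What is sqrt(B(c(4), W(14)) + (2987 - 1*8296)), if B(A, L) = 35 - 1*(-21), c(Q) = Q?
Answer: I*sqrt(5253) ≈ 72.478*I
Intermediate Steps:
S(f, u) = u**2
W(N) = 4 + N + N**2 (W(N) = (4 + N) + N**2 = 4 + N + N**2)
B(A, L) = 56 (B(A, L) = 35 + 21 = 56)
sqrt(B(c(4), W(14)) + (2987 - 1*8296)) = sqrt(56 + (2987 - 1*8296)) = sqrt(56 + (2987 - 8296)) = sqrt(56 - 5309) = sqrt(-5253) = I*sqrt(5253)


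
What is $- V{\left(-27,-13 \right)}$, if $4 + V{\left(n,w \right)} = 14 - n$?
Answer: $-37$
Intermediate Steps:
$V{\left(n,w \right)} = 10 - n$ ($V{\left(n,w \right)} = -4 - \left(-14 + n\right) = 10 - n$)
$- V{\left(-27,-13 \right)} = - (10 - -27) = - (10 + 27) = \left(-1\right) 37 = -37$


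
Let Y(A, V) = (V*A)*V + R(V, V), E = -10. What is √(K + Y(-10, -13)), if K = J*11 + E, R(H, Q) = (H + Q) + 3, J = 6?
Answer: I*√1657 ≈ 40.706*I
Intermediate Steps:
R(H, Q) = 3 + H + Q
Y(A, V) = 3 + 2*V + A*V² (Y(A, V) = (V*A)*V + (3 + V + V) = (A*V)*V + (3 + 2*V) = A*V² + (3 + 2*V) = 3 + 2*V + A*V²)
K = 56 (K = 6*11 - 10 = 66 - 10 = 56)
√(K + Y(-10, -13)) = √(56 + (3 + 2*(-13) - 10*(-13)²)) = √(56 + (3 - 26 - 10*169)) = √(56 + (3 - 26 - 1690)) = √(56 - 1713) = √(-1657) = I*√1657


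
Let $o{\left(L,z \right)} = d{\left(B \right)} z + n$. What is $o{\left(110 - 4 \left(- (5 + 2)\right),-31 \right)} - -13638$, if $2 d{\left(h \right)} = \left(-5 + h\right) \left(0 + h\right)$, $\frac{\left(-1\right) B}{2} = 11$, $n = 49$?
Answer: $4480$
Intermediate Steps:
$B = -22$ ($B = \left(-2\right) 11 = -22$)
$d{\left(h \right)} = \frac{h \left(-5 + h\right)}{2}$ ($d{\left(h \right)} = \frac{\left(-5 + h\right) \left(0 + h\right)}{2} = \frac{\left(-5 + h\right) h}{2} = \frac{h \left(-5 + h\right)}{2}$)
$o{\left(L,z \right)} = 49 + 297 z$ ($o{\left(L,z \right)} = \frac{1}{2} \left(-22\right) \left(-5 - 22\right) z + 49 = \frac{1}{2} \left(-22\right) \left(-27\right) z + 49 = 297 z + 49 = 49 + 297 z$)
$o{\left(110 - 4 \left(- (5 + 2)\right),-31 \right)} - -13638 = \left(49 + 297 \left(-31\right)\right) - -13638 = \left(49 - 9207\right) + 13638 = -9158 + 13638 = 4480$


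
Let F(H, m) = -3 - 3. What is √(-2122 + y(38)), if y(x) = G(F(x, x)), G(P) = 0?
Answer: I*√2122 ≈ 46.065*I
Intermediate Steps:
F(H, m) = -6
y(x) = 0
√(-2122 + y(38)) = √(-2122 + 0) = √(-2122) = I*√2122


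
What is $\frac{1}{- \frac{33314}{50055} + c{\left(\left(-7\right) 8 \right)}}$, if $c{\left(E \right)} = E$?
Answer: $- \frac{50055}{2836394} \approx -0.017647$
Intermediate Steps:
$\frac{1}{- \frac{33314}{50055} + c{\left(\left(-7\right) 8 \right)}} = \frac{1}{- \frac{33314}{50055} - 56} = \frac{1}{- \frac{2836394}{50055}} = - \frac{50055}{2836394}$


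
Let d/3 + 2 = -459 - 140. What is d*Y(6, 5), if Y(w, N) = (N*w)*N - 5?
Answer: -261435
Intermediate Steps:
Y(w, N) = -5 + w*N² (Y(w, N) = w*N² - 5 = -5 + w*N²)
d = -1803 (d = -6 + 3*(-459 - 140) = -6 + 3*(-599) = -6 - 1797 = -1803)
d*Y(6, 5) = -1803*(-5 + 6*5²) = -1803*(-5 + 6*25) = -1803*(-5 + 150) = -1803*145 = -261435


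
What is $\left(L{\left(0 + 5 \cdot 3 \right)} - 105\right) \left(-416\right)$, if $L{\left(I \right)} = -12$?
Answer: $48672$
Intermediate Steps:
$\left(L{\left(0 + 5 \cdot 3 \right)} - 105\right) \left(-416\right) = \left(-12 - 105\right) \left(-416\right) = \left(-117\right) \left(-416\right) = 48672$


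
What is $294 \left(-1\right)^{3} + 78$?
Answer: $-216$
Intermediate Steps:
$294 \left(-1\right)^{3} + 78 = 294 \left(-1\right) + 78 = -294 + 78 = -216$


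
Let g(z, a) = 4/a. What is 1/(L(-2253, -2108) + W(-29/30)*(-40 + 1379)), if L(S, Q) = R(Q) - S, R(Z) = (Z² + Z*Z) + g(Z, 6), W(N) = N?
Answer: 10/88882873 ≈ 1.1251e-7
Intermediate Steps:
R(Z) = ⅔ + 2*Z² (R(Z) = (Z² + Z*Z) + 4/6 = (Z² + Z²) + 4*(⅙) = 2*Z² + ⅔ = ⅔ + 2*Z²)
L(S, Q) = ⅔ - S + 2*Q² (L(S, Q) = (⅔ + 2*Q²) - S = ⅔ - S + 2*Q²)
1/(L(-2253, -2108) + W(-29/30)*(-40 + 1379)) = 1/((⅔ - 1*(-2253) + 2*(-2108)²) + (-29/30)*(-40 + 1379)) = 1/((⅔ + 2253 + 2*4443664) - 29*1/30*1339) = 1/((⅔ + 2253 + 8887328) - 29/30*1339) = 1/(26668745/3 - 38831/30) = 1/(88882873/10) = 10/88882873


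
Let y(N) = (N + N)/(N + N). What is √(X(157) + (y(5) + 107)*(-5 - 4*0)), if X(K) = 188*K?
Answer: 4*√1811 ≈ 170.22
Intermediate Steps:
y(N) = 1 (y(N) = (2*N)/((2*N)) = (2*N)*(1/(2*N)) = 1)
√(X(157) + (y(5) + 107)*(-5 - 4*0)) = √(188*157 + (1 + 107)*(-5 - 4*0)) = √(29516 + 108*(-5 + 0)) = √(29516 + 108*(-5)) = √(29516 - 540) = √28976 = 4*√1811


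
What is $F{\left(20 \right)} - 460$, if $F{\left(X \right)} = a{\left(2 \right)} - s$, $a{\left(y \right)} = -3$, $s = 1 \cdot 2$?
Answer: $-465$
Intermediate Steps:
$s = 2$
$F{\left(X \right)} = -5$ ($F{\left(X \right)} = -3 - 2 = -5$)
$F{\left(20 \right)} - 460 = -5 - 460 = -465$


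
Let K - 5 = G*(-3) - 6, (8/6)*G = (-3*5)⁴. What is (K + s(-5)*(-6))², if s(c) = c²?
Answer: 208144900441/16 ≈ 1.3009e+10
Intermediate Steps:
G = 151875/4 (G = 3*(-3*5)⁴/4 = (¾)*(-15)⁴ = (¾)*50625 = 151875/4 ≈ 37969.)
K = -455629/4 (K = 5 + ((151875/4)*(-3) - 6) = 5 + (-455625/4 - 6) = 5 - 455649/4 = -455629/4 ≈ -1.1391e+5)
(K + s(-5)*(-6))² = (-455629/4 + (-5)²*(-6))² = (-455629/4 + 25*(-6))² = (-455629/4 - 150)² = (-456229/4)² = 208144900441/16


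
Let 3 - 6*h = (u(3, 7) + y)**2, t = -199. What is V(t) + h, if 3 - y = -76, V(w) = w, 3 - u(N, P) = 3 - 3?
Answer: -7915/6 ≈ -1319.2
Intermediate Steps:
u(N, P) = 3 (u(N, P) = 3 - (3 - 3) = 3 - 1*0 = 3 + 0 = 3)
y = 79 (y = 3 - 1*(-76) = 3 + 76 = 79)
h = -6721/6 (h = 1/2 - (3 + 79)**2/6 = 1/2 - 1/6*82**2 = 1/2 - 1/6*6724 = 1/2 - 3362/3 = -6721/6 ≈ -1120.2)
V(t) + h = -199 - 6721/6 = -7915/6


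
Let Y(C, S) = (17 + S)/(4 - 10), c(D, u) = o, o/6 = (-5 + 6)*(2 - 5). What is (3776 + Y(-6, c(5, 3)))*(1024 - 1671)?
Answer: -14659079/6 ≈ -2.4432e+6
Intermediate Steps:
o = -18 (o = 6*((-5 + 6)*(2 - 5)) = 6*(1*(-3)) = 6*(-3) = -18)
c(D, u) = -18
Y(C, S) = -17/6 - S/6 (Y(C, S) = (17 + S)/(-6) = (17 + S)*(-1/6) = -17/6 - S/6)
(3776 + Y(-6, c(5, 3)))*(1024 - 1671) = (3776 + (-17/6 - 1/6*(-18)))*(1024 - 1671) = (3776 + (-17/6 + 3))*(-647) = (3776 + 1/6)*(-647) = (22657/6)*(-647) = -14659079/6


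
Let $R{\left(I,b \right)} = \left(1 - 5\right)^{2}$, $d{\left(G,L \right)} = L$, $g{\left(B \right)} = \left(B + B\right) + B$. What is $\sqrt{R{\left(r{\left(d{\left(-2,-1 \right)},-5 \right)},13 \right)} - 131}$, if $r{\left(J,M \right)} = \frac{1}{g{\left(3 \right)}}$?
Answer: $i \sqrt{115} \approx 10.724 i$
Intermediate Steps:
$g{\left(B \right)} = 3 B$ ($g{\left(B \right)} = 2 B + B = 3 B$)
$r{\left(J,M \right)} = \frac{1}{9}$ ($r{\left(J,M \right)} = \frac{1}{3 \cdot 3} = \frac{1}{9}$)
$R{\left(I,b \right)} = 16$ ($R{\left(I,b \right)} = \left(-4\right)^{2} = 16$)
$\sqrt{R{\left(r{\left(d{\left(-2,-1 \right)},-5 \right)},13 \right)} - 131} = \sqrt{16 - 131} = \sqrt{-115} = i \sqrt{115}$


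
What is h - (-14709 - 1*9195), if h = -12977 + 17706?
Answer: 28633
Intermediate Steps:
h = 4729
h - (-14709 - 1*9195) = 4729 - (-14709 - 1*9195) = 4729 - (-14709 - 9195) = 4729 - 1*(-23904) = 4729 + 23904 = 28633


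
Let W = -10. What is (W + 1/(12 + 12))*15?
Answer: -1195/8 ≈ -149.38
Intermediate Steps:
(W + 1/(12 + 12))*15 = (-10 + 1/(12 + 12))*15 = (-10 + 1/24)*15 = -239/24*15 = -1195/8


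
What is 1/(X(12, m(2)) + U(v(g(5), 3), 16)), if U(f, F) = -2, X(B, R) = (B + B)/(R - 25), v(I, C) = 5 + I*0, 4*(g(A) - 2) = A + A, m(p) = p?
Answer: -23/70 ≈ -0.32857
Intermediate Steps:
g(A) = 2 + A/2 (g(A) = 2 + (A + A)/4 = 2 + (2*A)/4 = 2 + A/2)
v(I, C) = 5 (v(I, C) = 5 + 0 = 5)
X(B, R) = 2*B/(-25 + R) (X(B, R) = (2*B)/(-25 + R) = 2*B/(-25 + R))
1/(X(12, m(2)) + U(v(g(5), 3), 16)) = 1/(2*12/(-25 + 2) - 2) = 1/(2*12/(-23) - 2) = 1/(2*12*(-1/23) - 2) = 1/(-24/23 - 2) = 1/(-70/23) = -23/70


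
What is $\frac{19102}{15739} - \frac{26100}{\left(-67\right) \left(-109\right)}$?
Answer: $- \frac{271285994}{114941917} \approx -2.3602$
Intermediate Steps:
$\frac{19102}{15739} - \frac{26100}{\left(-67\right) \left(-109\right)} = 19102 \cdot \frac{1}{15739} - \frac{26100}{7303} = \frac{19102}{15739} - \frac{26100}{7303} = - \frac{271285994}{114941917}$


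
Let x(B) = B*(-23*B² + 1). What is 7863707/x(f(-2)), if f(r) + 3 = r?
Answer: 7863707/2870 ≈ 2740.0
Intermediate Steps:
f(r) = -3 + r
x(B) = B*(1 - 23*B²)
7863707/x(f(-2)) = 7863707/((-3 - 2) - 23*(-3 - 2)³) = 7863707/(-5 - 23*(-5)³) = 7863707/(-5 - 23*(-125)) = 7863707/(-5 + 2875) = 7863707/2870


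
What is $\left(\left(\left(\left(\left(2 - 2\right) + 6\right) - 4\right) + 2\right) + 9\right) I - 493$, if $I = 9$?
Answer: $-376$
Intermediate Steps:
$\left(\left(\left(\left(\left(2 - 2\right) + 6\right) - 4\right) + 2\right) + 9\right) I - 493 = \left(\left(\left(\left(\left(2 - 2\right) + 6\right) - 4\right) + 2\right) + 9\right) 9 - 493 = \left(\left(\left(\left(0 + 6\right) - 4\right) + 2\right) + 9\right) 9 - 493 = \left(\left(\left(6 - 4\right) + 2\right) + 9\right) 9 - 493 = \left(\left(2 + 2\right) + 9\right) 9 - 493 = \left(4 + 9\right) 9 - 493 = 13 \cdot 9 - 493 = 117 - 493 = -376$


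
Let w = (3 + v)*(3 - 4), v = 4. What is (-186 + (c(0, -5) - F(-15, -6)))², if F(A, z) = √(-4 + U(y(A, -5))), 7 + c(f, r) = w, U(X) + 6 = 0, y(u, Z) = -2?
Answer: (200 + I*√10)² ≈ 39990.0 + 1264.9*I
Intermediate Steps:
w = -7 (w = (3 + 4)*(3 - 4) = 7*(-1) = -7)
U(X) = -6 (U(X) = -6 + 0 = -6)
c(f, r) = -14 (c(f, r) = -7 - 7 = -14)
F(A, z) = I*√10 (F(A, z) = √(-4 - 6) = √(-10) = I*√10)
(-186 + (c(0, -5) - F(-15, -6)))² = (-186 + (-14 - I*√10))² = (-200 - I*√10)²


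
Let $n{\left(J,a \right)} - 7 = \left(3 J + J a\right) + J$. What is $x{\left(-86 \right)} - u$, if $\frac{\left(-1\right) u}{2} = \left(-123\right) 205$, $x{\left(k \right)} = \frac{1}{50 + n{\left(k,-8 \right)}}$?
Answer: $- \frac{20222429}{401} \approx -50430.0$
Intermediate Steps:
$n{\left(J,a \right)} = 7 + 4 J + J a$ ($n{\left(J,a \right)} = 7 + \left(\left(3 J + J a\right) + J\right) = 7 + \left(4 J + J a\right) = 7 + 4 J + J a$)
$x{\left(k \right)} = \frac{1}{57 - 4 k}$ ($x{\left(k \right)} = \frac{1}{50 + \left(7 + 4 k + k \left(-8\right)\right)} = \frac{1}{50 + \left(7 + 4 k - 8 k\right)} = \frac{1}{50 - \left(-7 + 4 k\right)} = \frac{1}{57 - 4 k}$)
$u = 50430$ ($u = - 2 \left(\left(-123\right) 205\right) = \left(-2\right) \left(-25215\right) = 50430$)
$x{\left(-86 \right)} - u = \frac{1}{57 - -344} - 50430 = \frac{1}{57 + 344} - 50430 = \frac{1}{401} - 50430 = - \frac{20222429}{401}$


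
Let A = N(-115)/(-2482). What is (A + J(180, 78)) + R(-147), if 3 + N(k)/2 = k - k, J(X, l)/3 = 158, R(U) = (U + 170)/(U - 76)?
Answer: 131148308/276743 ≈ 473.90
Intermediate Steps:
R(U) = (170 + U)/(-76 + U)
J(X, l) = 474 (J(X, l) = 3*158 = 474)
N(k) = -6 (N(k) = -6 + 2*(k - k) = -6 + 2*0 = -6 + 0 = -6)
A = 3/1241 (A = -6/(-2482) = -6*(-1/2482) = 3/1241 ≈ 0.0024174)
(A + J(180, 78)) + R(-147) = (3/1241 + 474) + (170 - 147)/(-76 - 147) = 588237/1241 + 23/(-223) = 588237/1241 - 1/223*23 = 588237/1241 - 23/223 = 131148308/276743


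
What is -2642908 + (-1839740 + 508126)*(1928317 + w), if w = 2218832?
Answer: -5522404311394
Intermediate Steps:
-2642908 + (-1839740 + 508126)*(1928317 + w) = -2642908 + (-1839740 + 508126)*(1928317 + 2218832) = -2642908 - 1331614*4147149 = -2642908 - 5522401668486 = -5522404311394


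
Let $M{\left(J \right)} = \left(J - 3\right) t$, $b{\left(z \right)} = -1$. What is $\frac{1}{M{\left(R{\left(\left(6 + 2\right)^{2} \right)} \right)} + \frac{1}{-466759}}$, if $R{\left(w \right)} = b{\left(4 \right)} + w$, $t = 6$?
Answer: $\frac{466759}{168033239} \approx 0.0027778$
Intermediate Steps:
$R{\left(w \right)} = -1 + w$
$M{\left(J \right)} = -18 + 6 J$ ($M{\left(J \right)} = \left(J - 3\right) 6 = \left(-3 + J\right) 6 = -18 + 6 J$)
$\frac{1}{M{\left(R{\left(\left(6 + 2\right)^{2} \right)} \right)} + \frac{1}{-466759}} = \frac{1}{\left(-18 + 6 \left(-1 + \left(6 + 2\right)^{2}\right)\right) + \frac{1}{-466759}} = \frac{1}{\left(-18 + 6 \left(-1 + 8^{2}\right)\right) - \frac{1}{466759}} = \frac{1}{\left(-18 + 6 \left(-1 + 64\right)\right) - \frac{1}{466759}} = \frac{1}{\left(-18 + 6 \cdot 63\right) - \frac{1}{466759}} = \frac{1}{\left(-18 + 378\right) - \frac{1}{466759}} = \frac{1}{360 - \frac{1}{466759}} = \frac{1}{\frac{168033239}{466759}} = \frac{466759}{168033239}$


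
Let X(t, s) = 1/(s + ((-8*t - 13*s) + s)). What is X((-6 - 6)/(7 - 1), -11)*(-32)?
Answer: -32/137 ≈ -0.23358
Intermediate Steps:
X(t, s) = 1/(-11*s - 8*t) (X(t, s) = 1/(s + ((-13*s - 8*t) + s)) = 1/(s + (-12*s - 8*t)) = 1/(-11*s - 8*t))
X((-6 - 6)/(7 - 1), -11)*(-32) = -1/(8*((-6 - 6)/(7 - 1)) + 11*(-11))*(-32) = -1/(8*(-12/6) - 121)*(-32) = -1/(8*(-12*⅙) - 121)*(-32) = -1/(8*(-2) - 121)*(-32) = -1/(-16 - 121)*(-32) = -1/(-137)*(-32) = -1*(-1/137)*(-32) = (1/137)*(-32) = -32/137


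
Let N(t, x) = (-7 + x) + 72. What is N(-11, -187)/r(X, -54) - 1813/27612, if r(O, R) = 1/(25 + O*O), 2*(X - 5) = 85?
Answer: -7684766563/27612 ≈ -2.7831e+5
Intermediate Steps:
N(t, x) = 65 + x
X = 95/2 (X = 5 + (1/2)*85 = 5 + 85/2 = 95/2 ≈ 47.500)
r(O, R) = 1/(25 + O**2)
N(-11, -187)/r(X, -54) - 1813/27612 = (65 - 187)/(1/(25 + (95/2)**2)) - 1813/27612 = -122/(1/(25 + 9025/4)) - 1813*1/27612 = -122/(1/(9125/4)) - 1813/27612 = -122/4/9125 - 1813/27612 = -122*9125/4 - 1813/27612 = -556625/2 - 1813/27612 = -7684766563/27612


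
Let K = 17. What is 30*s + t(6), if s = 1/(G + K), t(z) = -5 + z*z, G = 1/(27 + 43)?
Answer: 13007/397 ≈ 32.763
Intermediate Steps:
G = 1/70 ≈ 0.014286
t(z) = -5 + z²
s = 70/1191 (s = 1/(1/70 + 17) = 1/(1191/70) = 70/1191 ≈ 0.058774)
30*s + t(6) = 30*(70/1191) + (-5 + 6²) = 700/397 + (-5 + 36) = 700/397 + 31 = 13007/397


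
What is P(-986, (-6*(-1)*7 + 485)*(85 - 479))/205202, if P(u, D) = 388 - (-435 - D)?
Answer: -206815/205202 ≈ -1.0079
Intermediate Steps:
P(u, D) = 823 + D (P(u, D) = 388 + (435 + D) = 823 + D)
P(-986, (-6*(-1)*7 + 485)*(85 - 479))/205202 = (823 + (-6*(-1)*7 + 485)*(85 - 479))/205202 = (823 + (6*7 + 485)*(-394))*(1/205202) = (823 + (42 + 485)*(-394))*(1/205202) = (823 + 527*(-394))*(1/205202) = (823 - 207638)*(1/205202) = -206815*1/205202 = -206815/205202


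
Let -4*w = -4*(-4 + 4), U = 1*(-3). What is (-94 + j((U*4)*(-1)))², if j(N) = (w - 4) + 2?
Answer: 9216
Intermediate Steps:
U = -3
w = 0 (w = -(-1)*(-4 + 4) = -(-1)*0 = -¼*0 = 0)
j(N) = -2 (j(N) = (0 - 4) + 2 = -4 + 2 = -2)
(-94 + j((U*4)*(-1)))² = (-94 - 2)² = (-96)² = 9216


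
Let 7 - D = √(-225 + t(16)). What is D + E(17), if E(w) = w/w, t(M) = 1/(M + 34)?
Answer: 8 - I*√22498/10 ≈ 8.0 - 14.999*I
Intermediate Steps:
t(M) = 1/(34 + M)
E(w) = 1
D = 7 - I*√22498/10 (D = 7 - √(-225 + 1/(34 + 16)) = 7 - √(-225 + 1/50) = 7 - √(-11249/50) = 7 - I*√22498/10 ≈ 7.0 - 14.999*I)
D + E(17) = (7 - I*√22498/10) + 1 = 8 - I*√22498/10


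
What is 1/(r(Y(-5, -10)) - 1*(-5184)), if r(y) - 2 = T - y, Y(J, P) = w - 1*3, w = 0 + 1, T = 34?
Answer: 1/5222 ≈ 0.00019150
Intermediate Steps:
w = 1
Y(J, P) = -2 (Y(J, P) = 1 - 1*3 = 1 - 3 = -2)
r(y) = 36 - y (r(y) = 2 + (34 - y) = 36 - y)
1/(r(Y(-5, -10)) - 1*(-5184)) = 1/((36 - 1*(-2)) - 1*(-5184)) = 1/((36 + 2) + 5184) = 1/(38 + 5184) = 1/5222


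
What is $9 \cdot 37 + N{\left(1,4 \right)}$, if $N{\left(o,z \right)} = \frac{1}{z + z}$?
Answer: $\frac{2665}{8} \approx 333.13$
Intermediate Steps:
$N{\left(o,z \right)} = \frac{1}{2 z}$
$9 \cdot 37 + N{\left(1,4 \right)} = 9 \cdot 37 + \frac{1}{2 \cdot 4} = 333 + \frac{1}{2} \cdot \frac{1}{4} = 333 + \frac{1}{8} = \frac{2665}{8}$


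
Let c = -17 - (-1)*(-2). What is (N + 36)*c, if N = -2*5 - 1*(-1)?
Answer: -513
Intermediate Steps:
c = -19 (c = -17 - 1*2 = -17 - 2 = -19)
N = -9 (N = -10 + 1 = -9)
(N + 36)*c = (-9 + 36)*(-19) = 27*(-19) = -513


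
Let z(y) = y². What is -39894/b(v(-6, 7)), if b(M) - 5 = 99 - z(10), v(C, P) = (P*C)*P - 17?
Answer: -19947/2 ≈ -9973.5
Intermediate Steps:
v(C, P) = -17 + C*P² (v(C, P) = (C*P)*P - 17 = C*P² - 17 = -17 + C*P²)
b(M) = 4 (b(M) = 5 + (99 - 1*10²) = 5 + (99 - 1*100) = 5 + (99 - 100) = 5 - 1 = 4)
-39894/b(v(-6, 7)) = -39894/4 = -39894*¼ = -19947/2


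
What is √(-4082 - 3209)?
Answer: I*√7291 ≈ 85.387*I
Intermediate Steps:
√(-4082 - 3209) = √(-7291) = I*√7291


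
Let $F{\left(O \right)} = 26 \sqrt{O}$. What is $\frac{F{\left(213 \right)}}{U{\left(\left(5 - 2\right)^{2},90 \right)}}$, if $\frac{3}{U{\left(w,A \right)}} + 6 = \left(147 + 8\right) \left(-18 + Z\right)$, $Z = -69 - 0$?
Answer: $- 116922 \sqrt{213} \approx -1.7064 \cdot 10^{6}$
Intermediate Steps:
$Z = -69$ ($Z = -69 + 0 = -69$)
$U{\left(w,A \right)} = - \frac{1}{4497}$ ($U{\left(w,A \right)} = \frac{3}{-6 + \left(147 + 8\right) \left(-18 - 69\right)} = \frac{3}{-6 + 155 \left(-87\right)} = \frac{3}{-6 - 13485} = \frac{3}{-13491} = 3 \left(- \frac{1}{13491}\right) = - \frac{1}{4497}$)
$\frac{F{\left(213 \right)}}{U{\left(\left(5 - 2\right)^{2},90 \right)}} = \frac{26 \sqrt{213}}{- \frac{1}{4497}} = 26 \sqrt{213} \left(-4497\right) = - 116922 \sqrt{213}$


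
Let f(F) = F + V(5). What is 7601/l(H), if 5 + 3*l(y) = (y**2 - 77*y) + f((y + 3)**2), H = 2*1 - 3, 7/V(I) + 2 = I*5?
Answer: 524469/1778 ≈ 294.98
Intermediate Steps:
V(I) = 7/(-2 + 5*I) (V(I) = 7/(-2 + I*5) = 7/(-2 + 5*I))
f(F) = 7/23 + F (f(F) = F + 7/(-2 + 5*5) = F + 7/(-2 + 25) = F + 7/23 = 7/23 + F)
H = -1 (H = 2 - 3 = -1)
l(y) = -36/23 - 77*y/3 + y**2/3 + (3 + y)**2/3 (l(y) = -5/3 + ((y**2 - 77*y) + (7/23 + (y + 3)**2))/3 = -5/3 + ((y**2 - 77*y) + (7/23 + (3 + y)**2))/3 = -5/3 + (7/23 + y**2 + (3 + y)**2 - 77*y)/3 = -5/3 + (7/69 - 77*y/3 + y**2/3 + (3 + y)**2/3) = -36/23 - 77*y/3 + y**2/3 + (3 + y)**2/3)
7601/l(H) = 7601/(33/23 - 71/3*(-1) + (2/3)*(-1)**2) = 7601/(33/23 + 71/3 + (2/3)*1) = 7601/(33/23 + 71/3 + 2/3) = 7601/(1778/69) = 7601*(69/1778) = 524469/1778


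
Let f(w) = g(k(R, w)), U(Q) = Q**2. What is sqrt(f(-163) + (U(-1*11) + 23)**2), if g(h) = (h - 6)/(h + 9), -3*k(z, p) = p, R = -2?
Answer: sqrt(29943886)/38 ≈ 144.00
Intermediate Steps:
k(z, p) = -p/3
g(h) = (-6 + h)/(9 + h)
f(w) = (-6 - w/3)/(9 - w/3)
sqrt(f(-163) + (U(-1*11) + 23)**2) = sqrt((18 - 163)/(-27 - 163) + ((-1*11)**2 + 23)**2) = sqrt(-145/(-190) + ((-11)**2 + 23)**2) = sqrt(-1/190*(-145) + (121 + 23)**2) = sqrt(29/38 + 144**2) = sqrt(29/38 + 20736) = sqrt(787997/38) = sqrt(29943886)/38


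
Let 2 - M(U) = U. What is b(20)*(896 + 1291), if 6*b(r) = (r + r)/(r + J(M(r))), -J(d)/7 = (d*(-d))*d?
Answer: -3645/10201 ≈ -0.35732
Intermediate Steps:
M(U) = 2 - U
J(d) = 7*d**3 (J(d) = -7*d*(-d)*d = -7*(-d**2)*d = -(-7)*d**3 = 7*d**3)
b(r) = r/(3*(r + 7*(2 - r)**3)) (b(r) = ((r + r)/(r + 7*(2 - r)**3))/6 = ((2*r)/(r + 7*(2 - r)**3))/6 = (2*r/(r + 7*(2 - r)**3))/6 = r/(3*(r + 7*(2 - r)**3)))
b(20)*(896 + 1291) = ((1/3)*20/(20 - 7*(-2 + 20)**3))*(896 + 1291) = ((1/3)*20/(20 - 7*18**3))*2187 = ((1/3)*20/(20 - 7*5832))*2187 = ((1/3)*20/(20 - 40824))*2187 = ((1/3)*20/(-40804))*2187 = ((1/3)*20*(-1/40804))*2187 = -5/30603*2187 = -3645/10201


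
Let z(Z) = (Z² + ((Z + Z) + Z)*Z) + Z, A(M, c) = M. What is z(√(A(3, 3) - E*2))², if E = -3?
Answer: 1521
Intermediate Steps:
z(Z) = Z + 4*Z² (z(Z) = (Z² + (2*Z + Z)*Z) + Z = (Z² + (3*Z)*Z) + Z = (Z² + 3*Z²) + Z = 4*Z² + Z = Z + 4*Z²)
z(√(A(3, 3) - E*2))² = (√(3 - 1*(-3)*2)*(1 + 4*√(3 - 1*(-3)*2)))² = (√(3 + 3*2)*(1 + 4*√(3 + 3*2)))² = (√(3 + 6)*(1 + 4*√(3 + 6)))² = (√9*(1 + 4*√9))² = (3*(1 + 4*3))² = (3*(1 + 12))² = (3*13)² = 39² = 1521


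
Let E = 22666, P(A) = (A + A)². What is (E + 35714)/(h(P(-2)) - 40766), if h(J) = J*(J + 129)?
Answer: -29190/19223 ≈ -1.5185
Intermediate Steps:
P(A) = 4*A² (P(A) = (2*A)² = 4*A²)
h(J) = J*(129 + J)
(E + 35714)/(h(P(-2)) - 40766) = (22666 + 35714)/((4*(-2)²)*(129 + 4*(-2)²) - 40766) = 58380/((4*4)*(129 + 4*4) - 40766) = 58380/(16*(129 + 16) - 40766) = 58380/(16*145 - 40766) = 58380/(2320 - 40766) = 58380/(-38446) = 58380*(-1/38446) = -29190/19223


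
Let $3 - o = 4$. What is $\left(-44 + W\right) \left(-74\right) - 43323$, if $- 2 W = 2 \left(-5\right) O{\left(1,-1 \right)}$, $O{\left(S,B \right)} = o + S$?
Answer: $-40067$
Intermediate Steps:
$o = -1$ ($o = 3 - 4 = -1$)
$O{\left(S,B \right)} = -1 + S$
$W = 0$ ($W = - \frac{2 \left(-5\right) \left(-1 + 1\right)}{2} = - \frac{\left(-10\right) 0}{2} = \left(- \frac{1}{2}\right) 0 = 0$)
$\left(-44 + W\right) \left(-74\right) - 43323 = \left(-44 + 0\right) \left(-74\right) - 43323 = \left(-44\right) \left(-74\right) - 43323 = 3256 - 43323 = -40067$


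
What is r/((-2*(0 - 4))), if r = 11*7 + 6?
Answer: 83/8 ≈ 10.375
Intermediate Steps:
r = 83 (r = 77 + 6 = 83)
r/((-2*(0 - 4))) = 83/(-2*(0 - 4)) = 83/(-2*(-4)) = 83/8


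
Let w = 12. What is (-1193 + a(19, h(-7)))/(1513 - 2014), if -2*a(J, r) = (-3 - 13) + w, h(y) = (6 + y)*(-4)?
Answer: 397/167 ≈ 2.3772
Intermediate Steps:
h(y) = -24 - 4*y
a(J, r) = 2 (a(J, r) = -((-3 - 13) + 12)/2 = -(-16 + 12)/2 = -½*(-4) = 2)
(-1193 + a(19, h(-7)))/(1513 - 2014) = (-1193 + 2)/(1513 - 2014) = -1191/(-501) = -1191*(-1/501) = 397/167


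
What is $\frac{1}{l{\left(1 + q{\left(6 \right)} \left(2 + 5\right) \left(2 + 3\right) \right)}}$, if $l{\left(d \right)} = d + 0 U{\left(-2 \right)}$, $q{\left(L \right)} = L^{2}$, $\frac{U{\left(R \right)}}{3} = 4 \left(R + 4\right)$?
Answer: $\frac{1}{1261} \approx 0.00079302$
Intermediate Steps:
$U{\left(R \right)} = 48 + 12 R$ ($U{\left(R \right)} = 3 \cdot 4 \left(R + 4\right) = 3 \cdot 4 \left(4 + R\right) = 3 \left(16 + 4 R\right) = 48 + 12 R$)
$l{\left(d \right)} = d$ ($l{\left(d \right)} = d + 0 \left(48 + 12 \left(-2\right)\right) = d + 0 \left(48 - 24\right) = d + 0 \cdot 24 = d + 0 = d$)
$\frac{1}{l{\left(1 + q{\left(6 \right)} \left(2 + 5\right) \left(2 + 3\right) \right)}} = \frac{1}{1 + 6^{2} \left(2 + 5\right) \left(2 + 3\right)} = \frac{1}{1 + 36 \cdot 7 \cdot 5} = \frac{1}{1 + 36 \cdot 35} = \frac{1}{1 + 1260} = \frac{1}{1261}$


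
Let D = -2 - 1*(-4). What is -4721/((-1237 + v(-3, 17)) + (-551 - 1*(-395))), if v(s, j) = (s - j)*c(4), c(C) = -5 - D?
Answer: 4721/1253 ≈ 3.7678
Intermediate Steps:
D = 2 (D = -2 + 4 = 2)
c(C) = -7 (c(C) = -5 - 1*2 = -5 - 2 = -7)
v(s, j) = -7*s + 7*j (v(s, j) = (s - j)*(-7) = -7*s + 7*j)
-4721/((-1237 + v(-3, 17)) + (-551 - 1*(-395))) = -4721/((-1237 + (-7*(-3) + 7*17)) + (-551 - 1*(-395))) = -4721/((-1237 + (21 + 119)) + (-551 + 395)) = -4721/((-1237 + 140) - 156) = -4721/(-1097 - 156) = -4721/(-1253) = -4721*(-1/1253) = 4721/1253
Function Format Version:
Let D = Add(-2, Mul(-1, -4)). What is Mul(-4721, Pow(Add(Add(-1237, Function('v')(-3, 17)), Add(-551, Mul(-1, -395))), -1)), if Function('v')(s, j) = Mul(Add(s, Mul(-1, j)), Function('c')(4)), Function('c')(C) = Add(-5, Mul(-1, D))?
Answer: Rational(4721, 1253) ≈ 3.7678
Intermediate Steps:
D = 2 (D = Add(-2, 4) = 2)
Function('c')(C) = -7 (Function('c')(C) = Add(-5, Mul(-1, 2)) = Add(-5, -2) = -7)
Function('v')(s, j) = Add(Mul(-7, s), Mul(7, j)) (Function('v')(s, j) = Mul(Add(s, Mul(-1, j)), -7) = Add(Mul(-7, s), Mul(7, j)))
Mul(-4721, Pow(Add(Add(-1237, Function('v')(-3, 17)), Add(-551, Mul(-1, -395))), -1)) = Mul(-4721, Pow(Add(Add(-1237, Add(Mul(-7, -3), Mul(7, 17))), Add(-551, Mul(-1, -395))), -1)) = Mul(-4721, Pow(Add(Add(-1237, Add(21, 119)), Add(-551, 395)), -1)) = Mul(-4721, Pow(Add(Add(-1237, 140), -156), -1)) = Mul(-4721, Pow(Add(-1097, -156), -1)) = Mul(-4721, Pow(-1253, -1)) = Mul(-4721, Rational(-1, 1253)) = Rational(4721, 1253)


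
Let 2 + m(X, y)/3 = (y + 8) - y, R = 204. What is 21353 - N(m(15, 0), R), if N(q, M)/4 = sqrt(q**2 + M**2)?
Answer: 21353 - 24*sqrt(1165) ≈ 20534.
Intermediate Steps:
m(X, y) = 18 (m(X, y) = -6 + 3*((y + 8) - y) = -6 + 3*((8 + y) - y) = -6 + 3*8 = -6 + 24 = 18)
N(q, M) = 4*sqrt(M**2 + q**2) (N(q, M) = 4*sqrt(q**2 + M**2) = 4*sqrt(M**2 + q**2))
21353 - N(m(15, 0), R) = 21353 - 4*sqrt(204**2 + 18**2) = 21353 - 4*sqrt(41616 + 324) = 21353 - 4*sqrt(41940) = 21353 - 4*6*sqrt(1165) = 21353 - 24*sqrt(1165)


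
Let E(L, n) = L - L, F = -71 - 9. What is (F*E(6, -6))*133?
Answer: 0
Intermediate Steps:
F = -80
E(L, n) = 0
(F*E(6, -6))*133 = -80*0*133 = 0*133 = 0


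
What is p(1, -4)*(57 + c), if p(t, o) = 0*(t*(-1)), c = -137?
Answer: 0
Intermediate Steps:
p(t, o) = 0 (p(t, o) = 0*(-t) = 0)
p(1, -4)*(57 + c) = 0*(57 - 137) = 0*(-80) = 0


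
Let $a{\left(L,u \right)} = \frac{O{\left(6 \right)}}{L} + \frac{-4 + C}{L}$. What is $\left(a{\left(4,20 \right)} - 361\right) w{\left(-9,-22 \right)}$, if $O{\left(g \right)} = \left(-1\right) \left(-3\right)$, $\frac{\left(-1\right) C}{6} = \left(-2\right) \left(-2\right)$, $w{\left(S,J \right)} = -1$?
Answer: $\frac{1469}{4} \approx 367.25$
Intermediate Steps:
$C = -24$ ($C = - 6 \left(\left(-2\right) \left(-2\right)\right) = \left(-6\right) 4 = -24$)
$O{\left(g \right)} = 3$
$a{\left(L,u \right)} = - \frac{25}{L}$ ($a{\left(L,u \right)} = \frac{3}{L} + \frac{-4 - 24}{L} = \frac{3}{L} - \frac{28}{L} = - \frac{25}{L}$)
$\left(a{\left(4,20 \right)} - 361\right) w{\left(-9,-22 \right)} = \left(- \frac{25}{4} - 361\right) \left(-1\right) = \left(- \frac{1469}{4}\right) \left(-1\right) = \frac{1469}{4}$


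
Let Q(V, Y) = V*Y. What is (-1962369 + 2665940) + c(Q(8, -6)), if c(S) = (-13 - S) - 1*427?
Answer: 703179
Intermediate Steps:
c(S) = -440 - S (c(S) = (-13 - S) - 427 = -440 - S)
(-1962369 + 2665940) + c(Q(8, -6)) = (-1962369 + 2665940) + (-440 - 8*(-6)) = 703571 + (-440 - 1*(-48)) = 703571 + (-440 + 48) = 703571 - 392 = 703179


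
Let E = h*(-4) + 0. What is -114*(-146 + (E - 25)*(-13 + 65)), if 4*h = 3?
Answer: 182628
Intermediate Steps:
h = 3/4 (h = (1/4)*3 = 3/4 ≈ 0.75000)
E = -3 (E = (3/4)*(-4) + 0 = -3 + 0 = -3)
-114*(-146 + (E - 25)*(-13 + 65)) = -114*(-146 + (-3 - 25)*(-13 + 65)) = -114*(-146 - 28*52) = -114*(-146 - 1456) = -114*(-1602) = 182628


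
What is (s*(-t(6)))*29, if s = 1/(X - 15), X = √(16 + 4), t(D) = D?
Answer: 522/41 + 348*√5/205 ≈ 16.528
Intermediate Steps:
X = 2*√5 (X = √20 = 2*√5 ≈ 4.4721)
s = 1/(-15 + 2*√5) (s = 1/(2*√5 - 15) = 1/(-15 + 2*√5) ≈ -0.094986)
(s*(-t(6)))*29 = ((-3/41 - 2*√5/205)*(-1*6))*29 = ((-3/41 - 2*√5/205)*(-6))*29 = (18/41 + 12*√5/205)*29 = 522/41 + 348*√5/205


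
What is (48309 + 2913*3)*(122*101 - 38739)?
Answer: -1507037016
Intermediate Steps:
(48309 + 2913*3)*(122*101 - 38739) = (48309 + 8739)*(12322 - 38739) = 57048*(-26417) = -1507037016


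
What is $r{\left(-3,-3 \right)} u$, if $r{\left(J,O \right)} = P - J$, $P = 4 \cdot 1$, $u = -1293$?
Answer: $-9051$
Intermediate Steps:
$P = 4$
$r{\left(J,O \right)} = 4 - J$
$r{\left(-3,-3 \right)} u = \left(4 - -3\right) \left(-1293\right) = \left(4 + 3\right) \left(-1293\right) = 7 \left(-1293\right) = -9051$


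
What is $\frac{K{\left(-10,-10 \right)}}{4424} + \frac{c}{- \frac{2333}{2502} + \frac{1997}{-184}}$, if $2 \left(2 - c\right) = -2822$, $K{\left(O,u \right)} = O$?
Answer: $- \frac{719466546719}{6000897196} \approx -119.89$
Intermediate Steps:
$c = 1413$ ($c = 2 - -1411 = 2 + 1411 = 1413$)
$\frac{K{\left(-10,-10 \right)}}{4424} + \frac{c}{- \frac{2333}{2502} + \frac{1997}{-184}} = - \frac{10}{4424} + \frac{1413}{- \frac{2333}{2502} + \frac{1997}{-184}} = \left(-10\right) \frac{1}{4424} + \frac{1413}{\left(-2333\right) \frac{1}{2502} + 1997 \left(- \frac{1}{184}\right)} = - \frac{5}{2212} + \frac{1413}{- \frac{2333}{2502} - \frac{1997}{184}} = - \frac{5}{2212} + \frac{1413}{- \frac{2712883}{230184}} = - \frac{5}{2212} + 1413 \left(- \frac{230184}{2712883}\right) = - \frac{5}{2212} - \frac{325249992}{2712883} = - \frac{719466546719}{6000897196}$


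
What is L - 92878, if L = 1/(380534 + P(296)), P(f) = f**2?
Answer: -43480835699/468150 ≈ -92878.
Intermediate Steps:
L = 1/468150 (L = 1/(380534 + 296**2) = 1/(380534 + 87616) = 1/468150 ≈ 2.1361e-6)
L - 92878 = 1/468150 - 92878 = -43480835699/468150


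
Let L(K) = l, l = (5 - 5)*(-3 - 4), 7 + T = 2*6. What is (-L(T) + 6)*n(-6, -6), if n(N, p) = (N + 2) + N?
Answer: -60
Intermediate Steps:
n(N, p) = 2 + 2*N (n(N, p) = (2 + N) + N = 2 + 2*N)
T = 5 (T = -7 + 2*6 = -7 + 12 = 5)
l = 0 (l = 0*(-7) = 0)
L(K) = 0
(-L(T) + 6)*n(-6, -6) = (-1*0 + 6)*(2 + 2*(-6)) = (0 + 6)*(2 - 12) = 6*(-10) = -60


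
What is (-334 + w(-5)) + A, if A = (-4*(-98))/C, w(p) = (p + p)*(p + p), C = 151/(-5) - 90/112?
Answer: -2141114/8681 ≈ -246.64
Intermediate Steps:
C = -8681/280 (C = 151*(-⅕) - 90*1/112 = -151/5 - 45/56 = -8681/280 ≈ -31.004)
w(p) = 4*p² (w(p) = (2*p)*(2*p) = 4*p²)
A = -109760/8681 (A = (-4*(-98))/(-8681/280) = 392*(-280/8681) = -109760/8681 ≈ -12.644)
(-334 + w(-5)) + A = (-334 + 4*(-5)²) - 109760/8681 = (-334 + 4*25) - 109760/8681 = (-334 + 100) - 109760/8681 = -234 - 109760/8681 = -2141114/8681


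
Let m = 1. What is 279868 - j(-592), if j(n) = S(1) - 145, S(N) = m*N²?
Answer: 280012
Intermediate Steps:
S(N) = N² (S(N) = 1*N² = N²)
j(n) = -144 (j(n) = 1² - 145 = 1 - 145 = -144)
279868 - j(-592) = 279868 - 1*(-144) = 279868 + 144 = 280012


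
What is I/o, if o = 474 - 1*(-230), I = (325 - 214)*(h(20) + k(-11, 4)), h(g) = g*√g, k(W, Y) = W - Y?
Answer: -1665/704 + 555*√5/88 ≈ 11.737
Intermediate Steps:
h(g) = g^(3/2)
I = -1665 + 4440*√5 (I = (325 - 214)*(20^(3/2) + (-11 - 1*4)) = 111*(40*√5 + (-11 - 4)) = 111*(40*√5 - 15) = 111*(-15 + 40*√5) = -1665 + 4440*√5 ≈ 8263.1)
o = 704 (o = 474 + 230 = 704)
I/o = (-1665 + 4440*√5)/704 = (-1665 + 4440*√5)*(1/704) = -1665/704 + 555*√5/88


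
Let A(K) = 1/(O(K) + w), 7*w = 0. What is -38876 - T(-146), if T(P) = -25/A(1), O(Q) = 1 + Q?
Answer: -38826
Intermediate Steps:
w = 0 (w = (⅐)*0 = 0)
A(K) = 1/(1 + K) (A(K) = 1/((1 + K) + 0) = 1/(1 + K))
T(P) = -50 (T(P) = -25/(1/(1 + 1)) = -25/(1/2) = -25/½ = -25*2 = -50)
-38876 - T(-146) = -38876 - 1*(-50) = -38876 + 50 = -38826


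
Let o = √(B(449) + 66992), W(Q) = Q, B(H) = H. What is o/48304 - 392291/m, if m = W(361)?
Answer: -392291/361 + √67441/48304 ≈ -1086.7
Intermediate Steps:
o = √67441 (o = √(449 + 66992) = √67441 ≈ 259.69)
m = 361
o/48304 - 392291/m = √67441/48304 - 392291/361 = -392291/361 + √67441/48304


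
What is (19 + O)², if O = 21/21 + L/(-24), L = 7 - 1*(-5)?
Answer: 1521/4 ≈ 380.25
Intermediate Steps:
L = 12 (L = 7 + 5 = 12)
O = ½ (O = 21/21 + 12/(-24) = 21*(1/21) + 12*(-1/24) = 1 - ½ = ½ ≈ 0.50000)
(19 + O)² = (19 + ½)² = (39/2)² = 1521/4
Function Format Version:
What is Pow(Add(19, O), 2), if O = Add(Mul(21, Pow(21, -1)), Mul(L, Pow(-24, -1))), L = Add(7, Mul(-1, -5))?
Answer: Rational(1521, 4) ≈ 380.25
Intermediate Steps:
L = 12 (L = Add(7, 5) = 12)
O = Rational(1, 2) (O = Add(Mul(21, Pow(21, -1)), Mul(12, Pow(-24, -1))) = Add(Mul(21, Rational(1, 21)), Mul(12, Rational(-1, 24))) = Add(1, Rational(-1, 2)) = Rational(1, 2) ≈ 0.50000)
Pow(Add(19, O), 2) = Pow(Add(19, Rational(1, 2)), 2) = Pow(Rational(39, 2), 2) = Rational(1521, 4)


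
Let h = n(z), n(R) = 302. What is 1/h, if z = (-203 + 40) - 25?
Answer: 1/302 ≈ 0.0033113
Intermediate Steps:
z = -188 (z = -163 - 25 = -188)
h = 302
1/h = 1/302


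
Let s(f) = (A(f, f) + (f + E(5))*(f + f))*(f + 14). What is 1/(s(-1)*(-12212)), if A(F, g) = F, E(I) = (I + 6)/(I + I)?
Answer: 5/952536 ≈ 5.2491e-6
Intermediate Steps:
E(I) = (6 + I)/(2*I) (E(I) = (6 + I)/((2*I)) = (6 + I)*(1/(2*I)) = (6 + I)/(2*I))
s(f) = (14 + f)*(f + 2*f*(11/10 + f)) (s(f) = (f + (f + (1/2)*(6 + 5)/5)*(f + f))*(f + 14) = (f + (f + (1/2)*(1/5)*11)*(2*f))*(14 + f) = (f + (f + 11/10)*(2*f))*(14 + f) = (f + (11/10 + f)*(2*f))*(14 + f) = (f + 2*f*(11/10 + f))*(14 + f) = (14 + f)*(f + 2*f*(11/10 + f)))
1/(s(-1)*(-12212)) = 1/(((2/5)*(-1)*(112 + 5*(-1)**2 + 78*(-1)))*(-12212)) = 1/(((2/5)*(-1)*(112 + 5*1 - 78))*(-12212)) = 1/(((2/5)*(-1)*(112 + 5 - 78))*(-12212)) = 1/(((2/5)*(-1)*39)*(-12212)) = 1/(-78/5*(-12212)) = 1/(952536/5) = 5/952536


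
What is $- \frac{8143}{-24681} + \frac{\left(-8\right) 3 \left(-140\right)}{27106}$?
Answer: $\frac{151826159}{334501593} \approx 0.45389$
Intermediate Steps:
$- \frac{8143}{-24681} + \frac{\left(-8\right) 3 \left(-140\right)}{27106} = \left(-8143\right) \left(- \frac{1}{24681}\right) + \left(-24\right) \left(-140\right) \frac{1}{27106} = \frac{8143}{24681} + 3360 \cdot \frac{1}{27106} = \frac{8143}{24681} + \frac{1680}{13553} = \frac{151826159}{334501593}$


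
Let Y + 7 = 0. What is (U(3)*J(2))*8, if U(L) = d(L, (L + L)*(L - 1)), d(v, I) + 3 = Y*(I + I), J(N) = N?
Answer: -2736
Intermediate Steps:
Y = -7 (Y = -7 + 0 = -7)
d(v, I) = -3 - 14*I (d(v, I) = -3 - 7*(I + I) = -3 - 14*I)
U(L) = -3 - 28*L*(-1 + L) (U(L) = -3 - 14*(L + L)*(L - 1) = -3 - 14*2*L*(-1 + L) = -3 - 28*L*(-1 + L))
(U(3)*J(2))*8 = ((-3 - 28*3*(-1 + 3))*2)*8 = ((-3 - 28*3*2)*2)*8 = ((-3 - 168)*2)*8 = -171*2*8 = -342*8 = -2736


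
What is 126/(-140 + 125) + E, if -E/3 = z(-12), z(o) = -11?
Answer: 123/5 ≈ 24.600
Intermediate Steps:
E = 33 (E = -3*(-11) = 33)
126/(-140 + 125) + E = 126/(-140 + 125) + 33 = 126/(-15) + 33 = -1/15*126 + 33 = -42/5 + 33 = 123/5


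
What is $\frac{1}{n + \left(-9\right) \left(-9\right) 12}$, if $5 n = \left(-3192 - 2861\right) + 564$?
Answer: $- \frac{5}{629} \approx -0.0079491$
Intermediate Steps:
$n = - \frac{5489}{5}$ ($n = \frac{\left(-3192 - 2861\right) + 564}{5} = \frac{-6053 + 564}{5} = \frac{1}{5} \left(-5489\right) = - \frac{5489}{5} \approx -1097.8$)
$\frac{1}{n + \left(-9\right) \left(-9\right) 12} = \frac{1}{- \frac{5489}{5} + \left(-9\right) \left(-9\right) 12} = \frac{1}{- \frac{5489}{5} + 81 \cdot 12} = \frac{1}{- \frac{5489}{5} + 972} = \frac{1}{- \frac{629}{5}} = - \frac{5}{629}$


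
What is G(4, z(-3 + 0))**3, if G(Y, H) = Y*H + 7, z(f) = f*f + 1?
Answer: 103823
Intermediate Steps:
z(f) = 1 + f**2 (z(f) = f**2 + 1 = 1 + f**2)
G(Y, H) = 7 + H*Y (G(Y, H) = H*Y + 7 = 7 + H*Y)
G(4, z(-3 + 0))**3 = (7 + (1 + (-3 + 0)**2)*4)**3 = (7 + (1 + (-3)**2)*4)**3 = (7 + (1 + 9)*4)**3 = (7 + 10*4)**3 = (7 + 40)**3 = 47**3 = 103823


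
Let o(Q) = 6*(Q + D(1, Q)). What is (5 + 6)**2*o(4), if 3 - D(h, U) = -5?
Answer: 8712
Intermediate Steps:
D(h, U) = 8 (D(h, U) = 3 - 1*(-5) = 3 + 5 = 8)
o(Q) = 48 + 6*Q (o(Q) = 6*(Q + 8) = 6*(8 + Q) = 48 + 6*Q)
(5 + 6)**2*o(4) = (5 + 6)**2*(48 + 6*4) = 11**2*(48 + 24) = 121*72 = 8712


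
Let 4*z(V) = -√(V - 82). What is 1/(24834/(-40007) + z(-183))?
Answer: -15896541408/434016053881 + 6402240196*I*√265/434016053881 ≈ -0.036627 + 0.24013*I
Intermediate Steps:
z(V) = -√(-82 + V)/4 (z(V) = (-√(V - 82))/4 = (-√(-82 + V))/4 = -√(-82 + V)/4)
1/(24834/(-40007) + z(-183)) = 1/(24834/(-40007) - √(-82 - 183)/4) = 1/(24834*(-1/40007) - I*√265/4) = 1/(-24834/40007 - I*√265/4)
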